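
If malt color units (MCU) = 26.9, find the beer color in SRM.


SRM = 1.4922 · MCU^0.6859
SRM = 1.4922 · 26.9^0.6859

14.2723 SRM


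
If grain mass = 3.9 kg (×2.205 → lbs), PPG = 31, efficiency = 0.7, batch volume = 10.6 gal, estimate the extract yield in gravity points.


points = lbs × PPG × eff / vol
lbs = 3.9 × 2.205 = 8.5995
points = 8.5995 × 31 × 0.7 / 10.6

17.6046 points


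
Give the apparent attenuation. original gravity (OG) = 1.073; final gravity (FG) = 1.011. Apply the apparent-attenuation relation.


AA = (OG − FG)/(OG − 1) · 100
AA = (1.073 − 1.011)/(1.073 − 1) · 100

84.9315 %


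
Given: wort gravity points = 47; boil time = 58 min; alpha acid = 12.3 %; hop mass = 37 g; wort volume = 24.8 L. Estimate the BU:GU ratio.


U = 1.65·0.000125^(GP/1000)·(1−e^(−0.04t))/4.15;  IBU = (α/100)·m·U·1000/V;  BU:GU = IBU/GP
U = 1.65·0.000125^(47/1000)·(1−e^(−0.04·58))/4.15 = 0.2350
IBU = (12.3/100)·37·0.2350·1000/24.8 = 43.1242
BU:GU = 43.1242/47

0.9175


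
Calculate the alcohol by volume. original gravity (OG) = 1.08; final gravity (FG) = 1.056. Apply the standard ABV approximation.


ABV = (OG − FG) · 131.25
ABV = (1.08 − 1.056) · 131.25

3.1500 % ABV


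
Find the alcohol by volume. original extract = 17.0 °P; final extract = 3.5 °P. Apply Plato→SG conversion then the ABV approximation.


SG = 259/(259 − P);  ABV = (OG − FG)·131.25
OG = 259/(259 − 17.0) = 1.0702
FG = 259/(259 − 3.5) = 1.0137
ABV = (1.0702 − 1.0137)·131.25

7.4221 % ABV


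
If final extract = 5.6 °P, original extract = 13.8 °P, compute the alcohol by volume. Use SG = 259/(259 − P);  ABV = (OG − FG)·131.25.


OG = 259/(259 − 13.8) = 1.0563
FG = 259/(259 − 5.6) = 1.0221
ABV = (1.0563 − 1.0221)·131.25

4.4863 % ABV


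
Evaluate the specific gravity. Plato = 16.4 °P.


SG = 259/(259 − P)
SG = 259/(259 − 16.4)

1.0676


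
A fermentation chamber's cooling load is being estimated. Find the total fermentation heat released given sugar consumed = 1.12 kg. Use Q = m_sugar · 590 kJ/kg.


Q = 1.12 · 590

660.8000 kJ


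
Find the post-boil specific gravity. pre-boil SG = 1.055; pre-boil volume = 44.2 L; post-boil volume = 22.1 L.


SG_post = 1 + (SG_pre − 1)·V_pre/V_post
pts_pre = (1.055 − 1)·1000 = 55.0000
pts_post = 55.0000·44.2/22.1 = 110.0000
SG_post = 1 + 110.0000/1000

1.1100


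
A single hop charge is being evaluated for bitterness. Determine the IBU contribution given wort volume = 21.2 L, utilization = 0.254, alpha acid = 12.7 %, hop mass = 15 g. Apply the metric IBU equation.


IBU = (α/100)·mass·U·1000 / V
IBU = (12.7/100)·15·0.254·1000 / 21.2

22.8241 IBU


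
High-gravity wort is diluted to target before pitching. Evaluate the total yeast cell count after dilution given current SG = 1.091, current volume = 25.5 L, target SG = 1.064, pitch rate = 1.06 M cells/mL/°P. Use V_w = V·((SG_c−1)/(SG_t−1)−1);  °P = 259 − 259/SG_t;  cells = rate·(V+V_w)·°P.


V_w = 25.5·((1.091−1)/(1.064−1)−1) = 10.7578
V_final = 25.5 + 10.7578 = 36.2578
°P = 259 − 259/1.064 = 15.5789
cells = 1.06·36.2578·15.5789

598.7501 billion cells


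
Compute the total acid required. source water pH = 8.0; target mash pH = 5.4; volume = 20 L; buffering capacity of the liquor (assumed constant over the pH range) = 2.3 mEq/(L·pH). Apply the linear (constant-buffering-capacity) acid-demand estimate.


acid = buffering capacity · (pH_source − pH_target) · V
acid = 2.3 · (8.0 − 5.4) · 20

119.6000 mEq


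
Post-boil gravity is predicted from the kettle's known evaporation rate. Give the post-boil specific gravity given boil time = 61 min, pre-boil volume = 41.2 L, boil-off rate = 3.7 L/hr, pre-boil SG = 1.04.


V_post = V_pre − rate·(t/60);  SG_post = 1 + (SG_pre−1)·V_pre/V_post
V_post = 41.2 − 3.7·(61/60) = 37.4383
SG_post = 1 + (1.04 − 1)·41.2/37.4383

1.0440


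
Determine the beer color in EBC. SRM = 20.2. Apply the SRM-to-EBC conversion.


EBC = SRM · 1.97
EBC = 20.2 · 1.97

39.7940 EBC


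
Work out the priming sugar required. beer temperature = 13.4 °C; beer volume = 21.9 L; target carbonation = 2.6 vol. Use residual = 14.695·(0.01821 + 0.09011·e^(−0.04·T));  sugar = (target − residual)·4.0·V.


residual = 14.695·(0.01821 + 0.09011·e^(−0.04·13.4)) = 1.0423
sugar = (2.6 − 1.0423)·4.0·21.9

136.4506 g


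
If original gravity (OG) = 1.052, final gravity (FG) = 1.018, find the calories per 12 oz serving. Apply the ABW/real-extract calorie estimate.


ABW = (OG−FG)·131.25·0.79/FG;  °P = 259 − 259/SG (for OG→OE and FG→AE);  RE = 0.1808·OE + 0.8192·AE;  Cal = (6.9·ABW + 4·(RE−0.1))·FG·3.55
ABW = (1.052 − 1.018)·131.25·0.79/1.018 = 3.4630
OE = 259 − 259/1.052 = 12.8023 °P
AE = 259 − 259/1.018 = 4.5796 °P
RE = 0.1808·12.8023 + 0.8192·4.5796 = 6.0662 °P
Cal = (6.9·3.4630 + 4·(6.0662−0.1))·1.018·3.55

172.5996 kcal


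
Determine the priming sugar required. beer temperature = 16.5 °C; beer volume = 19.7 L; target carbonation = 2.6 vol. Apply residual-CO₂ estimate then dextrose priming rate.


residual = 14.695·(0.01821 + 0.09011·e^(−0.04·T));  sugar = (target − residual)·4.0·V
residual = 14.695·(0.01821 + 0.09011·e^(−0.04·16.5)) = 0.9520
sugar = (2.6 − 0.9520)·4.0·19.7

129.8629 g


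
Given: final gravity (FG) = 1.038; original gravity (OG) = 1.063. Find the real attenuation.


AA = (OG−FG)/(OG−1)·100;  RA = AA·0.8192
AA = (1.063 − 1.038)/(1.063 − 1)·100 = 39.6825
RA = 39.6825·0.8192

32.5079 %


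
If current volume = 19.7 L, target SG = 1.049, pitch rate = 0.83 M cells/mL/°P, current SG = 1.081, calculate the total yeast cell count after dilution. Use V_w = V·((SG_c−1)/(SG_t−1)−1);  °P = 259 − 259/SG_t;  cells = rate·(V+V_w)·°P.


V_w = 19.7·((1.081−1)/(1.049−1)−1) = 12.8653
V_final = 19.7 + 12.8653 = 32.5653
°P = 259 − 259/1.049 = 12.0982
cells = 0.83·32.5653·12.0982

327.0044 billion cells


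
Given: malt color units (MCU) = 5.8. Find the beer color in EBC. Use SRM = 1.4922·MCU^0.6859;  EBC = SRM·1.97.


SRM = 1.4922·5.8^0.6859 = 4.9827
EBC = 4.9827·1.97

9.8159 EBC


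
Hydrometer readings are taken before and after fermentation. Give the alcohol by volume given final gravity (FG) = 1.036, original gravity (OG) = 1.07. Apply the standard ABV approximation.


ABV = (OG − FG) · 131.25
ABV = (1.07 − 1.036) · 131.25

4.4625 % ABV


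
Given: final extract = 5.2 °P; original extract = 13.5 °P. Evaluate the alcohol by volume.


SG = 259/(259 − P);  ABV = (OG − FG)·131.25
OG = 259/(259 − 13.5) = 1.0550
FG = 259/(259 − 5.2) = 1.0205
ABV = (1.0550 − 1.0205)·131.25

4.5283 % ABV


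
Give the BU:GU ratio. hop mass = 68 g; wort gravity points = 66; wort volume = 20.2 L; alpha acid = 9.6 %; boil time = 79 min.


U = 1.65·0.000125^(GP/1000)·(1−e^(−0.04t))/4.15;  IBU = (α/100)·m·U·1000/V;  BU:GU = IBU/GP
U = 1.65·0.000125^(66/1000)·(1−e^(−0.04·79))/4.15 = 0.2104
IBU = (9.6/100)·68·0.2104·1000/20.2 = 67.9881
BU:GU = 67.9881/66

1.0301


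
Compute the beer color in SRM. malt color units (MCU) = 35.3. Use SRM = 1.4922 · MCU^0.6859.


SRM = 1.4922 · 35.3^0.6859

17.1967 SRM


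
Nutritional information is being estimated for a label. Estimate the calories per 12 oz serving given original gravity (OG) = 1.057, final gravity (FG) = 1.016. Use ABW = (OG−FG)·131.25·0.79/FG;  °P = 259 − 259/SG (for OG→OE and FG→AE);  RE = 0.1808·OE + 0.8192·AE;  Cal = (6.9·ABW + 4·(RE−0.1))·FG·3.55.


ABW = (1.057 − 1.016)·131.25·0.79/1.016 = 4.1842
OE = 259 − 259/1.057 = 13.9669 °P
AE = 259 − 259/1.016 = 4.0787 °P
RE = 0.1808·13.9669 + 0.8192·4.0787 = 5.8665 °P
Cal = (6.9·4.1842 + 4·(5.8665−0.1))·1.016·3.55

187.3275 kcal


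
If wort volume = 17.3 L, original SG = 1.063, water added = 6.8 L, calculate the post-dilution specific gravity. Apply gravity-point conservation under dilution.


SG_new = 1 + (SG_old − 1)·V_old/(V_old + V_water)
pts = (1.063 − 1)·1000·17.3/(17.3 + 6.8) = 45.2241
SG_new = 1 + 45.2241/1000

1.0452


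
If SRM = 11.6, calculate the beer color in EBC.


EBC = SRM · 1.97
EBC = 11.6 · 1.97

22.8520 EBC


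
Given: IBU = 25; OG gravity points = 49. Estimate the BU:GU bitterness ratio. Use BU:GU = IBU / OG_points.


BU:GU = 25 / 49

0.5102


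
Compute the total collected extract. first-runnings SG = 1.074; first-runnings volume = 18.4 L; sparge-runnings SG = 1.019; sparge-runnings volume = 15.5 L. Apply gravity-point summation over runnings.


total = Σ (SG_i − 1)·1000·V_i
first = (1.074 − 1)·1000·18.4 = 1361.6000
sparge = (1.019 − 1)·1000·15.5 = 294.5000
total = 1361.6000 + 294.5000

1656.1000 gravity·L


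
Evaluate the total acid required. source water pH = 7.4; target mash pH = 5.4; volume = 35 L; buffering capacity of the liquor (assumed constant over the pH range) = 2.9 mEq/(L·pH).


acid = buffering capacity · (pH_source − pH_target) · V
acid = 2.9 · (7.4 − 5.4) · 35

203.0000 mEq


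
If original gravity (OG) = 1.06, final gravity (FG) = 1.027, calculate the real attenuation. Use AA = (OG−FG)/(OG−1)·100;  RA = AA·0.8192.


AA = (1.06 − 1.027)/(1.06 − 1)·100 = 55.0000
RA = 55.0000·0.8192

45.0560 %


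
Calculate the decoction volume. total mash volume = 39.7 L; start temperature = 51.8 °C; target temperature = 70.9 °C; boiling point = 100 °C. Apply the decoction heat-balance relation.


V_dec = V_total·(T_target − T_start)/(T_boil − T_start)
V_dec = 39.7·(70.9 − 51.8)/(100 − 51.8)

15.7317 L


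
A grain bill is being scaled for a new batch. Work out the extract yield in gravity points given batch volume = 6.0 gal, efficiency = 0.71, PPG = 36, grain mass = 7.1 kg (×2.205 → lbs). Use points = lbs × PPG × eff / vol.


lbs = 7.1 × 2.205 = 15.6555
points = 15.6555 × 36 × 0.71 / 6.0

66.6924 points


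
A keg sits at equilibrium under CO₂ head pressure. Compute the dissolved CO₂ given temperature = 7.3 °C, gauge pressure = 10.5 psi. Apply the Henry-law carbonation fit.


vols = (P + 14.695)·(0.01821 + 0.09011·e^(−0.04·T))
vols = (10.5 + 14.695)·(0.01821 + 0.09011·e^(−0.04·7.3))

2.1542 volumes


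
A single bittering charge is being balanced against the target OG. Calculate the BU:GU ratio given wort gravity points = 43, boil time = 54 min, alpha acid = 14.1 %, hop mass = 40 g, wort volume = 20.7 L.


U = 1.65·0.000125^(GP/1000)·(1−e^(−0.04t))/4.15;  IBU = (α/100)·m·U·1000/V;  BU:GU = IBU/GP
U = 1.65·0.000125^(43/1000)·(1−e^(−0.04·54))/4.15 = 0.2390
IBU = (14.1/100)·40·0.2390·1000/20.7 = 65.1172
BU:GU = 65.1172/43

1.5144


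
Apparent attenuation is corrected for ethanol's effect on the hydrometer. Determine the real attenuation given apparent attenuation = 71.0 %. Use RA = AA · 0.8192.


RA = 71.0 · 0.8192

58.1632 %


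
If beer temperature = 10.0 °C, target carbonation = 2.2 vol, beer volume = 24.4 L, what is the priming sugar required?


residual = 14.695·(0.01821 + 0.09011·e^(−0.04·T));  sugar = (target − residual)·4.0·V
residual = 14.695·(0.01821 + 0.09011·e^(−0.04·10.0)) = 1.1552
sugar = (2.2 − 1.1552)·4.0·24.4

101.9714 g


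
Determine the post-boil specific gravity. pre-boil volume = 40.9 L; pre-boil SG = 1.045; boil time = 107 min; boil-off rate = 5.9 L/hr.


V_post = V_pre − rate·(t/60);  SG_post = 1 + (SG_pre−1)·V_pre/V_post
V_post = 40.9 − 5.9·(107/60) = 30.3783
SG_post = 1 + (1.045 − 1)·40.9/30.3783

1.0606


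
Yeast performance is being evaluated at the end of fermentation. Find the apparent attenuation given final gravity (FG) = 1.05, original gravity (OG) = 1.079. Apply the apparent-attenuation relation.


AA = (OG − FG)/(OG − 1) · 100
AA = (1.079 − 1.05)/(1.079 − 1) · 100

36.7089 %


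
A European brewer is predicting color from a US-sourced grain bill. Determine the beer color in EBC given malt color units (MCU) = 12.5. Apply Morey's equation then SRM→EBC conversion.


SRM = 1.4922·MCU^0.6859;  EBC = SRM·1.97
SRM = 1.4922·12.5^0.6859 = 8.4372
EBC = 8.4372·1.97

16.6213 EBC


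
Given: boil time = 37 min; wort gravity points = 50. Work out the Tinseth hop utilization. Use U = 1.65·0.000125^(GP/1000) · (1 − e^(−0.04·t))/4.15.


bigness = 1.65·0.000125^(50/1000) = 1.0528
boil_factor = (1 − e^(−0.04·37))/4.15 = 0.1861
U = 1.0528 · 0.1861

0.1959


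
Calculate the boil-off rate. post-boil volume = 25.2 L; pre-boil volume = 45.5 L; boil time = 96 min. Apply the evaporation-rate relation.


rate = (V_pre − V_post) / (t_min/60)
rate = (45.5 − 25.2) / (96/60)

12.6875 L/hr


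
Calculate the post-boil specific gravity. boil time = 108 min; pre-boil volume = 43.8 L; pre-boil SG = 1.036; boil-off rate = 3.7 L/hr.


V_post = V_pre − rate·(t/60);  SG_post = 1 + (SG_pre−1)·V_pre/V_post
V_post = 43.8 − 3.7·(108/60) = 37.1400
SG_post = 1 + (1.036 − 1)·43.8/37.1400

1.0425


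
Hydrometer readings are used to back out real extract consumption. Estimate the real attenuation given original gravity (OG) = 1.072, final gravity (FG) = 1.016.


AA = (OG−FG)/(OG−1)·100;  RA = AA·0.8192
AA = (1.072 − 1.016)/(1.072 − 1)·100 = 77.7778
RA = 77.7778·0.8192

63.7156 %


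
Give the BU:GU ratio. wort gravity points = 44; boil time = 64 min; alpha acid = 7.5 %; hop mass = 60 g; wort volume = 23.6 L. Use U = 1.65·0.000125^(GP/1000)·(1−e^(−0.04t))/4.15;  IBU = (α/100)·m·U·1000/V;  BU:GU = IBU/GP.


U = 1.65·0.000125^(44/1000)·(1−e^(−0.04·64))/4.15 = 0.2470
IBU = (7.5/100)·60·0.2470·1000/23.6 = 47.1041
BU:GU = 47.1041/44

1.0705


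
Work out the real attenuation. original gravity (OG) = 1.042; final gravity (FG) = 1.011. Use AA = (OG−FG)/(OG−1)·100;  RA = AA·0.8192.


AA = (1.042 − 1.011)/(1.042 − 1)·100 = 73.8095
RA = 73.8095·0.8192

60.4648 %


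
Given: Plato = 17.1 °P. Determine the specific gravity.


SG = 259/(259 − P)
SG = 259/(259 − 17.1)

1.0707


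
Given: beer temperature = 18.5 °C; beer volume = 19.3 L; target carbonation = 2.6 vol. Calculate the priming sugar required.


residual = 14.695·(0.01821 + 0.09011·e^(−0.04·T));  sugar = (target − residual)·4.0·V
residual = 14.695·(0.01821 + 0.09011·e^(−0.04·18.5)) = 0.8994
sugar = (2.6 − 0.8994)·4.0·19.3

131.2883 g


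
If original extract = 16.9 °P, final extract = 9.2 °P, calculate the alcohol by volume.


SG = 259/(259 − P);  ABV = (OG − FG)·131.25
OG = 259/(259 − 16.9) = 1.0698
FG = 259/(259 − 9.2) = 1.0368
ABV = (1.0698 − 1.0368)·131.25

4.3282 % ABV


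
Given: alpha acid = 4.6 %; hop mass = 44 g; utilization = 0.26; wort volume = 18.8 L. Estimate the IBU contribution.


IBU = (α/100)·mass·U·1000 / V
IBU = (4.6/100)·44·0.26·1000 / 18.8

27.9915 IBU


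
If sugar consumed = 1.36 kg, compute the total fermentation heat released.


Q = m_sugar · 590 kJ/kg
Q = 1.36 · 590

802.4000 kJ


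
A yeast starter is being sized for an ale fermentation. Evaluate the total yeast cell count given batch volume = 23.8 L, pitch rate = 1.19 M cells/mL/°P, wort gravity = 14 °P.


cells (billions) = rate · V_L · °P
cells = 1.19 · 23.8 · 14

396.5080 billion cells


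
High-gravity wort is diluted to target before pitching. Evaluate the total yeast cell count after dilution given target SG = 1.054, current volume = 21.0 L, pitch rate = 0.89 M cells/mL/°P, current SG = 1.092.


V_w = V·((SG_c−1)/(SG_t−1)−1);  °P = 259 − 259/SG_t;  cells = rate·(V+V_w)·°P
V_w = 21.0·((1.092−1)/(1.054−1)−1) = 14.7778
V_final = 21.0 + 14.7778 = 35.7778
°P = 259 − 259/1.054 = 13.2694
cells = 0.89·35.7778·13.2694

422.5288 billion cells


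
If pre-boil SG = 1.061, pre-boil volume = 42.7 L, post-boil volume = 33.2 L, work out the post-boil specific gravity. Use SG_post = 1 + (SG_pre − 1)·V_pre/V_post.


pts_pre = (1.061 − 1)·1000 = 61.0000
pts_post = 61.0000·42.7/33.2 = 78.4548
SG_post = 1 + 78.4548/1000

1.0785


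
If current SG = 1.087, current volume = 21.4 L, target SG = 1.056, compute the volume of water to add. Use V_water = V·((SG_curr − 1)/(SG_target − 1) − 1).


V_water = 21.4·((1.087 − 1)/(1.056 − 1) − 1)

11.8464 L


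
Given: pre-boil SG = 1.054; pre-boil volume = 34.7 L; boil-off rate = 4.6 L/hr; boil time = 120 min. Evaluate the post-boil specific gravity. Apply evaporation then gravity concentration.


V_post = V_pre − rate·(t/60);  SG_post = 1 + (SG_pre−1)·V_pre/V_post
V_post = 34.7 − 4.6·(120/60) = 25.5000
SG_post = 1 + (1.054 − 1)·34.7/25.5000

1.0735


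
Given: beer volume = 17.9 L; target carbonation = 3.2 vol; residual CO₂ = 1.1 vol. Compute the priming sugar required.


sugar = (target − residual)·4.0·V
sugar = (3.2 − 1.1)·4.0·17.9

150.3600 g


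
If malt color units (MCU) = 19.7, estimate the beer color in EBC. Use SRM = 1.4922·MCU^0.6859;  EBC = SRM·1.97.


SRM = 1.4922·19.7^0.6859 = 11.5266
EBC = 11.5266·1.97

22.7074 EBC


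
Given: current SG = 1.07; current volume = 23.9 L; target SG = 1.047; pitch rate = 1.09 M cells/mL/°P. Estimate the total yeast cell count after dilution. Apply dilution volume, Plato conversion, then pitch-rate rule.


V_w = V·((SG_c−1)/(SG_t−1)−1);  °P = 259 − 259/SG_t;  cells = rate·(V+V_w)·°P
V_w = 23.9·((1.07−1)/(1.047−1)−1) = 11.6957
V_final = 23.9 + 11.6957 = 35.5957
°P = 259 − 259/1.047 = 11.6266
cells = 1.09·35.5957·11.6266

451.1028 billion cells


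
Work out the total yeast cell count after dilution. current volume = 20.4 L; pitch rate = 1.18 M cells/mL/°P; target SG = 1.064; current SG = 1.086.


V_w = V·((SG_c−1)/(SG_t−1)−1);  °P = 259 − 259/SG_t;  cells = rate·(V+V_w)·°P
V_w = 20.4·((1.086−1)/(1.064−1)−1) = 7.0125
V_final = 20.4 + 7.0125 = 27.4125
°P = 259 − 259/1.064 = 15.5789
cells = 1.18·27.4125·15.5789

503.9283 billion cells


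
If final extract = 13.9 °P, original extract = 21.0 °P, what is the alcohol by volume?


SG = 259/(259 − P);  ABV = (OG − FG)·131.25
OG = 259/(259 − 21.0) = 1.0882
FG = 259/(259 − 13.9) = 1.0567
ABV = (1.0882 − 1.0567)·131.25

4.1375 % ABV


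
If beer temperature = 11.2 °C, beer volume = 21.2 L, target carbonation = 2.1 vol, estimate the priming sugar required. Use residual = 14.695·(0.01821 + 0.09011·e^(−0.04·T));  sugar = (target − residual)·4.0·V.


residual = 14.695·(0.01821 + 0.09011·e^(−0.04·11.2)) = 1.1136
sugar = (2.1 − 1.1136)·4.0·21.2

83.6457 g


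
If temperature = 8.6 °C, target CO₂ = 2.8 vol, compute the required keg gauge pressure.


psi = vols/(0.01821 + 0.09011·e^(−0.04·T)) − 14.695
psi = 2.8/(0.01821 + 0.09011·e^(−0.04·8.6)) − 14.695

19.4132 psi


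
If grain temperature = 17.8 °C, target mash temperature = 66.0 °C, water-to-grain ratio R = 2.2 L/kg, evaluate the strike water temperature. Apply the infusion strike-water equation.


T_strike = (0.41/R)·(T_mash − T_grain) + T_mash
T_strike = (0.41/2.2)·(66.0 − 17.8) + 66.0

74.9827 °C


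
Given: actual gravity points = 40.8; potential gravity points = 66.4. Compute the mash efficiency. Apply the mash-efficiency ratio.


efficiency = actual / potential × 100
efficiency = 40.8 / 66.4 × 100

61.4458 %


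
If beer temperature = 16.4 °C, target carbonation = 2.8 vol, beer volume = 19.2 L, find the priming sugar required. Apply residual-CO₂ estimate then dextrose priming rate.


residual = 14.695·(0.01821 + 0.09011·e^(−0.04·T));  sugar = (target − residual)·4.0·V
residual = 14.695·(0.01821 + 0.09011·e^(−0.04·16.4)) = 0.9547
sugar = (2.8 − 0.9547)·4.0·19.2

141.7163 g


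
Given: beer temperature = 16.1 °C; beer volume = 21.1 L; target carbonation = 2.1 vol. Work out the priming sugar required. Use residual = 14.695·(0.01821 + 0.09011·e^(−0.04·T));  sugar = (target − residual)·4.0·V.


residual = 14.695·(0.01821 + 0.09011·e^(−0.04·16.1)) = 0.9630
sugar = (2.1 − 0.9630)·4.0·21.1

95.9601 g


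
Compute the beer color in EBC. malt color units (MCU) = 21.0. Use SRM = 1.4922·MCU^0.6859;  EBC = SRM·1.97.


SRM = 1.4922·21.0^0.6859 = 12.0431
EBC = 12.0431·1.97

23.7249 EBC


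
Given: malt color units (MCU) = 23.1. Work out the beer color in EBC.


SRM = 1.4922·MCU^0.6859;  EBC = SRM·1.97
SRM = 1.4922·23.1^0.6859 = 12.8567
EBC = 12.8567·1.97

25.3276 EBC


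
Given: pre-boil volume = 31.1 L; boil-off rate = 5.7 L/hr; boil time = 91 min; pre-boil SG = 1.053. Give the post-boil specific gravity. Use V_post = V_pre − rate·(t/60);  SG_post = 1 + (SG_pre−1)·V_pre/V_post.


V_post = 31.1 − 5.7·(91/60) = 22.4550
SG_post = 1 + (1.053 − 1)·31.1/22.4550

1.0734


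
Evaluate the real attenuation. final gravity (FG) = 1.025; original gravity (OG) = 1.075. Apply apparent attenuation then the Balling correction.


AA = (OG−FG)/(OG−1)·100;  RA = AA·0.8192
AA = (1.075 − 1.025)/(1.075 − 1)·100 = 66.6667
RA = 66.6667·0.8192

54.6133 %


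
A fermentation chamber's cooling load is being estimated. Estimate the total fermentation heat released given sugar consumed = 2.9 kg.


Q = m_sugar · 590 kJ/kg
Q = 2.9 · 590

1711.0000 kJ


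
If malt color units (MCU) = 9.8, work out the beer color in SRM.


SRM = 1.4922 · MCU^0.6859
SRM = 1.4922 · 9.8^0.6859

7.1402 SRM


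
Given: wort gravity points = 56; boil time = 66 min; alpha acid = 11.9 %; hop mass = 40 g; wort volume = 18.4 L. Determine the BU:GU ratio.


U = 1.65·0.000125^(GP/1000)·(1−e^(−0.04t))/4.15;  IBU = (α/100)·m·U·1000/V;  BU:GU = IBU/GP
U = 1.65·0.000125^(56/1000)·(1−e^(−0.04·66))/4.15 = 0.2232
IBU = (11.9/100)·40·0.2232·1000/18.4 = 57.7429
BU:GU = 57.7429/56

1.0311


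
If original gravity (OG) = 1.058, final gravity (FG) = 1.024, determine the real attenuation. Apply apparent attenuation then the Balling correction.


AA = (OG−FG)/(OG−1)·100;  RA = AA·0.8192
AA = (1.058 − 1.024)/(1.058 − 1)·100 = 58.6207
RA = 58.6207·0.8192

48.0221 %


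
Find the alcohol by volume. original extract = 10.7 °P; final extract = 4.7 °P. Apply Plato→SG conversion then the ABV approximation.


SG = 259/(259 − P);  ABV = (OG − FG)·131.25
OG = 259/(259 − 10.7) = 1.0431
FG = 259/(259 − 4.7) = 1.0185
ABV = (1.0431 − 1.0185)·131.25

3.2302 % ABV


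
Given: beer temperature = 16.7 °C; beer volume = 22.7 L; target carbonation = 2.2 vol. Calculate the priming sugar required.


residual = 14.695·(0.01821 + 0.09011·e^(−0.04·T));  sugar = (target − residual)·4.0·V
residual = 14.695·(0.01821 + 0.09011·e^(−0.04·16.7)) = 0.9465
sugar = (2.2 − 0.9465)·4.0·22.7

113.8142 g


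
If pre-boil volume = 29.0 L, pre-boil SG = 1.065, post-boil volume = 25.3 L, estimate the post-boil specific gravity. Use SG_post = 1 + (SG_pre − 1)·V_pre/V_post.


pts_pre = (1.065 − 1)·1000 = 65.0000
pts_post = 65.0000·29.0/25.3 = 74.5059
SG_post = 1 + 74.5059/1000

1.0745


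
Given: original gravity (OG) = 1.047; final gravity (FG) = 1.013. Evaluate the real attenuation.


AA = (OG−FG)/(OG−1)·100;  RA = AA·0.8192
AA = (1.047 − 1.013)/(1.047 − 1)·100 = 72.3404
RA = 72.3404·0.8192

59.2613 %


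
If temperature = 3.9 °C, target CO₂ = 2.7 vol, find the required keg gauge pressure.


psi = vols/(0.01821 + 0.09011·e^(−0.04·T)) − 14.695
psi = 2.7/(0.01821 + 0.09011·e^(−0.04·3.9)) − 14.695

13.6353 psi


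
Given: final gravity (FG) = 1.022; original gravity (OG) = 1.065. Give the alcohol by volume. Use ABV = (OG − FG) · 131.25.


ABV = (1.065 − 1.022) · 131.25

5.6437 % ABV


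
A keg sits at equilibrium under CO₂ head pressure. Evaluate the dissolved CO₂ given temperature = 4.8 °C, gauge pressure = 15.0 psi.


vols = (P + 14.695)·(0.01821 + 0.09011·e^(−0.04·T))
vols = (15.0 + 14.695)·(0.01821 + 0.09011·e^(−0.04·4.8))

2.7491 volumes


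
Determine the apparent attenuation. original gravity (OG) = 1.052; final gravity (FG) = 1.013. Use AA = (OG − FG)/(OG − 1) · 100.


AA = (1.052 − 1.013)/(1.052 − 1) · 100

75.0000 %


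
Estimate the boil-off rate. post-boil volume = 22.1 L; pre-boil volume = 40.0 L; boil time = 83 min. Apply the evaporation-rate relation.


rate = (V_pre − V_post) / (t_min/60)
rate = (40.0 − 22.1) / (83/60)

12.9398 L/hr


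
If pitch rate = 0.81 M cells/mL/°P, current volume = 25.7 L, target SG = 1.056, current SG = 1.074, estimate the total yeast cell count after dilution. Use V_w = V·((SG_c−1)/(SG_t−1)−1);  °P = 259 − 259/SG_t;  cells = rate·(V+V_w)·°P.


V_w = 25.7·((1.074−1)/(1.056−1)−1) = 8.2607
V_final = 25.7 + 8.2607 = 33.9607
°P = 259 − 259/1.056 = 13.7348
cells = 0.81·33.9607·13.7348

377.8207 billion cells


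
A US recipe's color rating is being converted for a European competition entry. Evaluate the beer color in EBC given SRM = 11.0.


EBC = SRM · 1.97
EBC = 11.0 · 1.97

21.6700 EBC


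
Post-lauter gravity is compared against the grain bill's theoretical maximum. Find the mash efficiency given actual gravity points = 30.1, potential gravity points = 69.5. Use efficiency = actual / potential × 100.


efficiency = 30.1 / 69.5 × 100

43.3094 %


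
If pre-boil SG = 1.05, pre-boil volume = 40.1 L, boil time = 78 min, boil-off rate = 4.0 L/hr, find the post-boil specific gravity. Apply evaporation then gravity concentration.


V_post = V_pre − rate·(t/60);  SG_post = 1 + (SG_pre−1)·V_pre/V_post
V_post = 40.1 − 4.0·(78/60) = 34.9000
SG_post = 1 + (1.05 − 1)·40.1/34.9000

1.0574


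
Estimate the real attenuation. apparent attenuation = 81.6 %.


RA = AA · 0.8192
RA = 81.6 · 0.8192

66.8467 %


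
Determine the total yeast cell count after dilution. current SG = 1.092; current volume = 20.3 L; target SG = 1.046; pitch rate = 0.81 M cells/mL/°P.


V_w = V·((SG_c−1)/(SG_t−1)−1);  °P = 259 − 259/SG_t;  cells = rate·(V+V_w)·°P
V_w = 20.3·((1.092−1)/(1.046−1)−1) = 20.3000
V_final = 20.3 + 20.3000 = 40.6000
°P = 259 − 259/1.046 = 11.3901
cells = 0.81·40.6000·11.3901

374.5734 billion cells


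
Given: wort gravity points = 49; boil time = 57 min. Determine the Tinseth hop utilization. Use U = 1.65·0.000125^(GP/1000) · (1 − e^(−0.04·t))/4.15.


bigness = 1.65·0.000125^(49/1000) = 1.0623
boil_factor = (1 − e^(−0.04·57))/4.15 = 0.2163
U = 1.0623 · 0.2163

0.2298


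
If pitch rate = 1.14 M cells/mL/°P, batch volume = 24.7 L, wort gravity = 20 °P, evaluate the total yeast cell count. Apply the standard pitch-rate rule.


cells (billions) = rate · V_L · °P
cells = 1.14 · 24.7 · 20

563.1600 billion cells


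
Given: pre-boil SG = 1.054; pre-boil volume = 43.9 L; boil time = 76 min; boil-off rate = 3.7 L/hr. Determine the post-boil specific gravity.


V_post = V_pre − rate·(t/60);  SG_post = 1 + (SG_pre−1)·V_pre/V_post
V_post = 43.9 − 3.7·(76/60) = 39.2133
SG_post = 1 + (1.054 − 1)·43.9/39.2133

1.0605


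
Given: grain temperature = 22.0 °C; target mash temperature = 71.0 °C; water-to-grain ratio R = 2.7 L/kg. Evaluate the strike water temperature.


T_strike = (0.41/R)·(T_mash − T_grain) + T_mash
T_strike = (0.41/2.7)·(71.0 − 22.0) + 71.0

78.4407 °C


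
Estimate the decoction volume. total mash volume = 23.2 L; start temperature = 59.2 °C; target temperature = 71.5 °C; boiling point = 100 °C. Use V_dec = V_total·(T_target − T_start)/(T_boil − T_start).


V_dec = 23.2·(71.5 − 59.2)/(100 − 59.2)

6.9941 L


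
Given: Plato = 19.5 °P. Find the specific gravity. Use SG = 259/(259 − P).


SG = 259/(259 − 19.5)

1.0814


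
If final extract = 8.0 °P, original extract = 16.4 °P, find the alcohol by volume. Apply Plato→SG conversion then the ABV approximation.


SG = 259/(259 − P);  ABV = (OG − FG)·131.25
OG = 259/(259 − 16.4) = 1.0676
FG = 259/(259 − 8.0) = 1.0319
ABV = (1.0676 − 1.0319)·131.25

4.6894 % ABV


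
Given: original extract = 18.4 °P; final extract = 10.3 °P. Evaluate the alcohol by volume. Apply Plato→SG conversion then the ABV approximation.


SG = 259/(259 − P);  ABV = (OG − FG)·131.25
OG = 259/(259 − 18.4) = 1.0765
FG = 259/(259 − 10.3) = 1.0414
ABV = (1.0765 − 1.0414)·131.25

4.6016 % ABV


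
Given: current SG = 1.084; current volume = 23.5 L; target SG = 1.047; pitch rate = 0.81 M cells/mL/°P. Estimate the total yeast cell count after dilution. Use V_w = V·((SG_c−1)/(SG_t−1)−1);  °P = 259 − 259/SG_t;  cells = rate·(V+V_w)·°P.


V_w = 23.5·((1.084−1)/(1.047−1)−1) = 18.5000
V_final = 23.5 + 18.5000 = 42.0000
°P = 259 − 259/1.047 = 11.6266
cells = 0.81·42.0000·11.6266

395.5353 billion cells


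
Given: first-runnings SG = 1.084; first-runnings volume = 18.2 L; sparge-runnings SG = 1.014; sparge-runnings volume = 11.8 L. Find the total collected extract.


total = Σ (SG_i − 1)·1000·V_i
first = (1.084 − 1)·1000·18.2 = 1528.8000
sparge = (1.014 − 1)·1000·11.8 = 165.2000
total = 1528.8000 + 165.2000

1694.0000 gravity·L


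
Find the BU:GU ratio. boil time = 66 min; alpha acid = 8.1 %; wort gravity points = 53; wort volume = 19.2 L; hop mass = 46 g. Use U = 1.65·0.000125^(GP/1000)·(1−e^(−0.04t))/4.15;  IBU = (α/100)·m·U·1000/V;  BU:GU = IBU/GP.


U = 1.65·0.000125^(53/1000)·(1−e^(−0.04·66))/4.15 = 0.2293
IBU = (8.1/100)·46·0.2293·1000/19.2 = 44.5000
BU:GU = 44.5000/53

0.8396


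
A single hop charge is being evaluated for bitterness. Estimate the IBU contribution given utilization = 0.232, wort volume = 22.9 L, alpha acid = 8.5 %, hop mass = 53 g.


IBU = (α/100)·mass·U·1000 / V
IBU = (8.5/100)·53·0.232·1000 / 22.9

45.6402 IBU


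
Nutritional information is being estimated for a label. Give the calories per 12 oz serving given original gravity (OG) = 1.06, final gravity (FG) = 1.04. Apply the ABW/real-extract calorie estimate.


ABW = (OG−FG)·131.25·0.79/FG;  °P = 259 − 259/SG (for OG→OE and FG→AE);  RE = 0.1808·OE + 0.8192·AE;  Cal = (6.9·ABW + 4·(RE−0.1))·FG·3.55
ABW = (1.06 − 1.04)·131.25·0.79/1.04 = 1.9940
OE = 259 − 259/1.06 = 14.6604 °P
AE = 259 − 259/1.04 = 9.9615 °P
RE = 0.1808·14.6604 + 0.8192·9.9615 = 10.8111 °P
Cal = (6.9·1.9940 + 4·(10.8111−0.1))·1.04·3.55

208.9779 kcal


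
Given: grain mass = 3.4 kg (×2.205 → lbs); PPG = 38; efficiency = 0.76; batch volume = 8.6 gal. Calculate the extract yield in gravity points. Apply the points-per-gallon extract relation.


points = lbs × PPG × eff / vol
lbs = 3.4 × 2.205 = 7.4970
points = 7.4970 × 38 × 0.76 / 8.6

25.1760 points


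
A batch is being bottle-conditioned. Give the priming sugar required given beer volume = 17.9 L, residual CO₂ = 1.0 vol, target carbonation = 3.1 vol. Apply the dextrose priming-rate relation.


sugar = (target − residual)·4.0·V
sugar = (3.1 − 1.0)·4.0·17.9

150.3600 g


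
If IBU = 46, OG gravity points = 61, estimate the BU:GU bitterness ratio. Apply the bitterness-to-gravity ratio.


BU:GU = IBU / OG_points
BU:GU = 46 / 61

0.7541


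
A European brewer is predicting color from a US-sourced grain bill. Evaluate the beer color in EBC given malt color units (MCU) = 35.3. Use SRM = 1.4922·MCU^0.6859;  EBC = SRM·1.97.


SRM = 1.4922·35.3^0.6859 = 17.1967
EBC = 17.1967·1.97

33.8775 EBC


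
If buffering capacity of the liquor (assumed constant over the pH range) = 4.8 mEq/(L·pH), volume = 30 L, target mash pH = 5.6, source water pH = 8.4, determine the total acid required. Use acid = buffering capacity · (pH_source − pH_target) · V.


acid = 4.8 · (8.4 − 5.6) · 30

403.2000 mEq


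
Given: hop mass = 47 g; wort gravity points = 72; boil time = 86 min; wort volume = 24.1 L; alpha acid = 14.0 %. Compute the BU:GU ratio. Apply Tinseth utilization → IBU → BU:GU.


U = 1.65·0.000125^(GP/1000)·(1−e^(−0.04t))/4.15;  IBU = (α/100)·m·U·1000/V;  BU:GU = IBU/GP
U = 1.65·0.000125^(72/1000)·(1−e^(−0.04·86))/4.15 = 0.2015
IBU = (14.0/100)·47·0.2015·1000/24.1 = 55.0134
BU:GU = 55.0134/72

0.7641


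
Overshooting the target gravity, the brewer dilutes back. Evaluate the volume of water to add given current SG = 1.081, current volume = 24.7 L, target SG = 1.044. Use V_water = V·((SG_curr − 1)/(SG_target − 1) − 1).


V_water = 24.7·((1.081 − 1)/(1.044 − 1) − 1)

20.7705 L


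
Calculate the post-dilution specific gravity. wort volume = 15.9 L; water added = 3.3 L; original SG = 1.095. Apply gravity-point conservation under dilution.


SG_new = 1 + (SG_old − 1)·V_old/(V_old + V_water)
pts = (1.095 − 1)·1000·15.9/(15.9 + 3.3) = 78.6719
SG_new = 1 + 78.6719/1000

1.0787


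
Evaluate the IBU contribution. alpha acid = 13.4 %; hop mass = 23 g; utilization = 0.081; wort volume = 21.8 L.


IBU = (α/100)·mass·U·1000 / V
IBU = (13.4/100)·23·0.081·1000 / 21.8

11.4515 IBU


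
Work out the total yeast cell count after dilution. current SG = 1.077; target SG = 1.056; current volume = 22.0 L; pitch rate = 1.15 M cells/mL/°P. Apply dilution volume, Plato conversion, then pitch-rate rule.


V_w = V·((SG_c−1)/(SG_t−1)−1);  °P = 259 − 259/SG_t;  cells = rate·(V+V_w)·°P
V_w = 22.0·((1.077−1)/(1.056−1)−1) = 8.2500
V_final = 22.0 + 8.2500 = 30.2500
°P = 259 − 259/1.056 = 13.7348
cells = 1.15·30.2500·13.7348

477.8010 billion cells


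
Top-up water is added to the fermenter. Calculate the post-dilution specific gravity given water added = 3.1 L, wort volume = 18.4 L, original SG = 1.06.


SG_new = 1 + (SG_old − 1)·V_old/(V_old + V_water)
pts = (1.06 − 1)·1000·18.4/(18.4 + 3.1) = 51.3488
SG_new = 1 + 51.3488/1000

1.0513


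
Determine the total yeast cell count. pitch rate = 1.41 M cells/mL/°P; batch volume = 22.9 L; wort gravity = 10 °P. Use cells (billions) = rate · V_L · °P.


cells = 1.41 · 22.9 · 10

322.8900 billion cells


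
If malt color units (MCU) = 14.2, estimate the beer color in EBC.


SRM = 1.4922·MCU^0.6859;  EBC = SRM·1.97
SRM = 1.4922·14.2^0.6859 = 9.2083
EBC = 9.2083·1.97

18.1404 EBC


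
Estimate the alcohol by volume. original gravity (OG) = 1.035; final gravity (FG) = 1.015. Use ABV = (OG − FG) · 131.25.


ABV = (1.035 − 1.015) · 131.25

2.6250 % ABV


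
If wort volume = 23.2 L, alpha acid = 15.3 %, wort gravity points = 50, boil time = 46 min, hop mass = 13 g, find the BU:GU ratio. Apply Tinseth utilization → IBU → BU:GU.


U = 1.65·0.000125^(GP/1000)·(1−e^(−0.04t))/4.15;  IBU = (α/100)·m·U·1000/V;  BU:GU = IBU/GP
U = 1.65·0.000125^(50/1000)·(1−e^(−0.04·46))/4.15 = 0.2134
IBU = (15.3/100)·13·0.2134·1000/23.2 = 18.2944
BU:GU = 18.2944/50

0.3659


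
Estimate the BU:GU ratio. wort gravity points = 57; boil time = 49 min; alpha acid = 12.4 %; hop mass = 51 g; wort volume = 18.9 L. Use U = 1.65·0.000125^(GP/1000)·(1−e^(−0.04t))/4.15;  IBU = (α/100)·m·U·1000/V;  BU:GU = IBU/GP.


U = 1.65·0.000125^(57/1000)·(1−e^(−0.04·49))/4.15 = 0.2047
IBU = (12.4/100)·51·0.2047·1000/18.9 = 68.4785
BU:GU = 68.4785/57

1.2014


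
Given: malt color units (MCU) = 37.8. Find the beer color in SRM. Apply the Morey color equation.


SRM = 1.4922 · MCU^0.6859
SRM = 1.4922 · 37.8^0.6859

18.0231 SRM


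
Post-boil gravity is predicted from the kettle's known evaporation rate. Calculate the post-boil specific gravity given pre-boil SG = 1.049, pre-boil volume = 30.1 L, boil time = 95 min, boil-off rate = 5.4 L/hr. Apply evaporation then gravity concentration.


V_post = V_pre − rate·(t/60);  SG_post = 1 + (SG_pre−1)·V_pre/V_post
V_post = 30.1 − 5.4·(95/60) = 21.5500
SG_post = 1 + (1.049 − 1)·30.1/21.5500

1.0684


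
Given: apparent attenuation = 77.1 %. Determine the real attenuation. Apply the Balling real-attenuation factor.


RA = AA · 0.8192
RA = 77.1 · 0.8192

63.1603 %


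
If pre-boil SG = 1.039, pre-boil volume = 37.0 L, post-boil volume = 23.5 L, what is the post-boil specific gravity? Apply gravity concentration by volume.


SG_post = 1 + (SG_pre − 1)·V_pre/V_post
pts_pre = (1.039 − 1)·1000 = 39.0000
pts_post = 39.0000·37.0/23.5 = 61.4043
SG_post = 1 + 61.4043/1000

1.0614


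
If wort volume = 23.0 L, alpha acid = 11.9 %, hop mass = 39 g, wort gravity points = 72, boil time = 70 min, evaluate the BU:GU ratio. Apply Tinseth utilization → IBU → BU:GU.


U = 1.65·0.000125^(GP/1000)·(1−e^(−0.04t))/4.15;  IBU = (α/100)·m·U·1000/V;  BU:GU = IBU/GP
U = 1.65·0.000125^(72/1000)·(1−e^(−0.04·70))/4.15 = 0.1955
IBU = (11.9/100)·39·0.1955·1000/23.0 = 39.4503
BU:GU = 39.4503/72

0.5479


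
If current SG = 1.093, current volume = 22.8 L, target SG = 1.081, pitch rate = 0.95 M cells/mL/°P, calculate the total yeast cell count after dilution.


V_w = V·((SG_c−1)/(SG_t−1)−1);  °P = 259 − 259/SG_t;  cells = rate·(V+V_w)·°P
V_w = 22.8·((1.093−1)/(1.081−1)−1) = 3.3778
V_final = 22.8 + 3.3778 = 26.1778
°P = 259 − 259/1.081 = 19.4070
cells = 0.95·26.1778·19.4070

482.6313 billion cells


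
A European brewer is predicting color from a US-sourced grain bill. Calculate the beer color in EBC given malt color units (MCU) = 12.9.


SRM = 1.4922·MCU^0.6859;  EBC = SRM·1.97
SRM = 1.4922·12.9^0.6859 = 8.6215
EBC = 8.6215·1.97

16.9843 EBC


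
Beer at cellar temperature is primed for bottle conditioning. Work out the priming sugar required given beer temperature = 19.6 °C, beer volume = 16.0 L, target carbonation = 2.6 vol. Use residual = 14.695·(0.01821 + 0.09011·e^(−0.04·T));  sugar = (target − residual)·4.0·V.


residual = 14.695·(0.01821 + 0.09011·e^(−0.04·19.6)) = 0.8722
sugar = (2.6 − 0.8722)·4.0·16.0

110.5806 g


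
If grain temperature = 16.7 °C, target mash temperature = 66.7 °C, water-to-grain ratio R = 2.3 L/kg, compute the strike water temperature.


T_strike = (0.41/R)·(T_mash − T_grain) + T_mash
T_strike = (0.41/2.3)·(66.7 − 16.7) + 66.7

75.6130 °C


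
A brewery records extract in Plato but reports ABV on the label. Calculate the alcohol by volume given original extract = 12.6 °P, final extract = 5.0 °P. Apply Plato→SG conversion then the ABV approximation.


SG = 259/(259 − P);  ABV = (OG − FG)·131.25
OG = 259/(259 − 12.6) = 1.0511
FG = 259/(259 − 5.0) = 1.0197
ABV = (1.0511 − 1.0197)·131.25

4.1280 % ABV


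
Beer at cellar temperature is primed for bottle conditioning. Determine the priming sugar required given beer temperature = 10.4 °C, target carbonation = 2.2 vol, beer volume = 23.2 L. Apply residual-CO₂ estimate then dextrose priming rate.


residual = 14.695·(0.01821 + 0.09011·e^(−0.04·T));  sugar = (target − residual)·4.0·V
residual = 14.695·(0.01821 + 0.09011·e^(−0.04·10.4)) = 1.1411
sugar = (2.2 − 1.1411)·4.0·23.2

98.2638 g


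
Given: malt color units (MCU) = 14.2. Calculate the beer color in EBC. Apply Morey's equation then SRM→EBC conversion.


SRM = 1.4922·MCU^0.6859;  EBC = SRM·1.97
SRM = 1.4922·14.2^0.6859 = 9.2083
EBC = 9.2083·1.97

18.1404 EBC


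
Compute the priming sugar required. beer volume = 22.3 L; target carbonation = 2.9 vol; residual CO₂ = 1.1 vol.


sugar = (target − residual)·4.0·V
sugar = (2.9 − 1.1)·4.0·22.3

160.5600 g


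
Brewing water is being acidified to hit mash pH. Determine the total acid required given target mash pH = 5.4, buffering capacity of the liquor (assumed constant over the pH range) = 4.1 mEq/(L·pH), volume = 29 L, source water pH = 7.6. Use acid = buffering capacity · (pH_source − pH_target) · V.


acid = 4.1 · (7.6 − 5.4) · 29

261.5800 mEq
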